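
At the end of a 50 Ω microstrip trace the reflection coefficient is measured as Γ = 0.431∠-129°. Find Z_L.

Z_L ≈ 23.6 − j19.4 Ω

Z_L = Z_0·(1 + Γ)/(1 − Γ) = 50·(0.729 − j0.335)/(1.27 + j0.335)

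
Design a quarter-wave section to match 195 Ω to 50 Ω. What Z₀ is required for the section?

Z_qwt = √(Z_0·R_L) = √(50 × 195) = √9750

Z_qwt ≈ 98.7 Ω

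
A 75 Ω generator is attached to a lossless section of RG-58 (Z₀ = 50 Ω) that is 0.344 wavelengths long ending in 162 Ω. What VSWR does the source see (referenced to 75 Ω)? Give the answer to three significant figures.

βl = 2π × 0.344 = 124°
tan(βl) = -1.49
Z_in = Z_0·(Z_L + jZ_0·tanβl)/(Z_0 + jZ_L·tanβl) = 21.5 + j29.1 Ω
Γ_s = (Z_in − Z_s)/(Z_in + Z_s) = (-53.5 + j29.1)/(96.5 + j29.1), |Γ_s| = 0.605
VSWR = (1 + |Γ_s|)/(1 − |Γ_s|)

VSWR ≈ 4.06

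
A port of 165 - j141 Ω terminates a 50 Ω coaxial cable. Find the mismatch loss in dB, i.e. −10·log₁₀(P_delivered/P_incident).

mismatch loss ≈ 3.02 dB

Γ = (115 − j141)/(215 − j141), |Γ| = 0.708
|Γ|² = 0.501, so P_del/P_inc = 1 − |Γ|² = 0.499
ML = −10·log₁₀(1 − |Γ|²)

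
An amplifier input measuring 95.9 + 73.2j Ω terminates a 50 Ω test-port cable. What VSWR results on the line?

VSWR ≈ 3.25

Γ = (Z_L − Z_0)/(Z_L + Z_0) = (45.9 + j73.2)/(145.9 + j73.2)
|Γ| = 86.4/163 = 0.529
VSWR = (1 + |Γ|)/(1 − |Γ|) = 1.53/0.471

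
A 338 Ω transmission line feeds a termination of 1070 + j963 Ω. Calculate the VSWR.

Γ = (Z_L − Z_0)/(Z_L + Z_0) = (732 + j963)/(1408 + j963)
|Γ| = 1210/1710 = 0.709
VSWR = (1 + |Γ|)/(1 − |Γ|) = 1.71/0.291

VSWR ≈ 5.88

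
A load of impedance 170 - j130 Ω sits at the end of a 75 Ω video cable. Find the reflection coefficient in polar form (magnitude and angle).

Γ = (Z_L − Z_0)/(Z_L + Z_0) = (95 − j130)/(245 − j130)
|Γ| = 161/277 = 0.581

Γ ≈ 0.581 ∠ -25.9°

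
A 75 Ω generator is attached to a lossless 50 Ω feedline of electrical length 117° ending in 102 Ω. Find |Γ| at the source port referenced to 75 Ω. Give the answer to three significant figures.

|Γ| ≈ 0.468

tan(βl) = -1.96
Z_in = Z_0·(Z_L + jZ_0·tanβl)/(Z_0 + jZ_L·tanβl) = 29.1 + j18.2 Ω
Γ_s = (Z_in − Z_s)/(Z_in + Z_s) = (-45.9 + j18.2)/(104 + j18.2), |Γ_s| = 0.468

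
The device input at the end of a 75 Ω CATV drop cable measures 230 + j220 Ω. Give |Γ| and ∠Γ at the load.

Γ = (Z_L − Z_0)/(Z_L + Z_0) = (155 + j220)/(305 + j220)
|Γ| = 269/376 = 0.716

Γ ≈ 0.716 ∠ 19°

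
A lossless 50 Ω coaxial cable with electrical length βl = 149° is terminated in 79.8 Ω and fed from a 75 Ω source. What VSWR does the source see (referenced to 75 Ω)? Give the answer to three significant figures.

VSWR ≈ 1.59

tan(βl) = -0.601
Z_in = Z_0·(Z_L + jZ_0·tanβl)/(Z_0 + jZ_L·tanβl) = 56.6 + j24.2 Ω
Γ_s = (Z_in − Z_s)/(Z_in + Z_s) = (-18.4 + j24.2)/(132 + j24.2), |Γ_s| = 0.227
VSWR = (1 + |Γ_s|)/(1 − |Γ_s|)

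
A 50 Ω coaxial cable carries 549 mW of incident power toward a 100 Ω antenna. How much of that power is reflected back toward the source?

P_reflected ≈ 61 mW

Γ = (100 − 50)/(100 + 50) = 0.333
|Γ|² = 0.111
P_refl = |Γ|²·P_inc = 61 mW, P_del = (1 − |Γ|²)·P_inc = 488 mW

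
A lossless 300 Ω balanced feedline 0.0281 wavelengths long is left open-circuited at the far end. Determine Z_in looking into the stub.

Z_in ≈ −j1680 Ω

βl = 2π × 0.0281 = 10.1°
tan(βl) = 0.178
For an open-circuited stub, Z_in = −jZ_0·cot(βl) = −jZ_0/tan(βl)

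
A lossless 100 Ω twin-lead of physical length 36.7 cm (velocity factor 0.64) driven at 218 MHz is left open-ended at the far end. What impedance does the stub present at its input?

Z_in ≈ +j173 Ω

λ = v/f = 0.64·c / 218 MHz = 0.881 m
βl = 2π·l/λ = 2π × 0.417 = 150°
tan(βl) = -0.577
For an open-ended stub, Z_in = −jZ_0·cot(βl) = −jZ_0/tan(βl)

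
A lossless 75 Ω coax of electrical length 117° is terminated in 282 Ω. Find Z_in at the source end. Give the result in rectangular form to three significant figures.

tan(βl) = tan(117°) = -1.96
Z_in = Z_0·(Z_L + jZ_0·tanβl)/(Z_0 + jZ_L·tanβl)
     = 75·(282 − j147)/(75 − j553)

Z_in ≈ 24.7 + j34.9 Ω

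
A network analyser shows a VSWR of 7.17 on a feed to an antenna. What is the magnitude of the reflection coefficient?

|Γ| = (S − 1)/(S + 1) = (7.17 − 1)/(7.17 + 1) = 6.17/8.17

|Γ| ≈ 0.755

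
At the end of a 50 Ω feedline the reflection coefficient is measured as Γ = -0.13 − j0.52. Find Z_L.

Z_L = Z_0·(1 + Γ)/(1 − Γ) = 50·(0.87 − j0.52)/(1.13 + j0.52)

Z_L ≈ 23 − j33.6 Ω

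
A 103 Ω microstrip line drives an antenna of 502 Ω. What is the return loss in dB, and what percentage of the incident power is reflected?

RL ≈ 3.62 dB; 43.5% of incident power reflected

Γ = (502 − 103)/(502 + 103) = 0.66
RL = −20·log₁₀(0.66) = 3.62 dB
P_refl/P_inc = |Γ|² = 0.435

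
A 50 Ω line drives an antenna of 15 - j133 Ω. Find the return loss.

RL ≈ 0.639 dB

Γ = (-35 − j133)/(65 − j133), |Γ| = 0.929
RL = −20·log₁₀|Γ| = −20·log₁₀(0.929)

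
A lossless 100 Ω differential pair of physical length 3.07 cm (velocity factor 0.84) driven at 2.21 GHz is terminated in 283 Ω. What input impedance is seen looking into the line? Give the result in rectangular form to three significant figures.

λ = v/f = 0.84·c / 2.21 GHz = 0.114 m
βl = 2π·l/λ = 2π × 0.269 = 96.9°
tan(βl) = tan(96.9°) = -8.23
Z_in = Z_0·(Z_L + jZ_0·tanβl)/(Z_0 + jZ_L·tanβl)
     = 100·(283 − j823)/(100 − j2330)

Z_in ≈ 35.8 + j10.6 Ω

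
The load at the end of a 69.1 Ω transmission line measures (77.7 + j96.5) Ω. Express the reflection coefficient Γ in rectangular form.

Γ ≈ 0.343 + j0.432

Γ = (Z_L − Z_0)/(Z_L + Z_0) = (8.6 + j96.5)/(146.8 + j96.5)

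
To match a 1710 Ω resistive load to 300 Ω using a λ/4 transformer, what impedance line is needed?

Z_qwt = √(Z_0·R_L) = √(300 × 1710) = √513000

Z_qwt ≈ 716 Ω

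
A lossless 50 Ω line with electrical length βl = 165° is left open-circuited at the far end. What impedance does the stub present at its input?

Z_in ≈ +j187 Ω

tan(βl) = -0.268
For an open-circuited stub, Z_in = −jZ_0·cot(βl) = −jZ_0/tan(βl)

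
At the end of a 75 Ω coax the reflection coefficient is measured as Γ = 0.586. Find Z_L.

Z_L = Z_0·(1 + Γ)/(1 − Γ) = 75·(1.59)/(0.414)

Z_L ≈ 287 Ω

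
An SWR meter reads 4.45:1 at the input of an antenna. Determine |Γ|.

|Γ| = (S − 1)/(S + 1) = (4.45 − 1)/(4.45 + 1) = 3.45/5.45

|Γ| ≈ 0.633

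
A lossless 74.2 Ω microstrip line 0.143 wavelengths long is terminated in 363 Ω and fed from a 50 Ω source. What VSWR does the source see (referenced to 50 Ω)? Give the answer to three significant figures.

VSWR ≈ 4.87

βl = 2π × 0.143 = 51.5°
tan(βl) = 1.26
Z_in = Z_0·(Z_L + jZ_0·tanβl)/(Z_0 + jZ_L·tanβl) = 24.1 − j55.1 Ω
Γ_s = (Z_in − Z_s)/(Z_in + Z_s) = (-25.9 − j55.1)/(74.1 − j55.1), |Γ_s| = 0.659
VSWR = (1 + |Γ_s|)/(1 − |Γ_s|)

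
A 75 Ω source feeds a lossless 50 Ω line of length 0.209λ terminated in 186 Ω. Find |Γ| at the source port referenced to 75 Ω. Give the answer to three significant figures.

|Γ| ≈ 0.687

βl = 2π × 0.209 = 75.2°
tan(βl) = 3.8
Z_in = Z_0·(Z_L + jZ_0·tanβl)/(Z_0 + jZ_L·tanβl) = 14.3 − j12.2 Ω
Γ_s = (Z_in − Z_s)/(Z_in + Z_s) = (-60.7 − j12.2)/(89.3 − j12.2), |Γ_s| = 0.687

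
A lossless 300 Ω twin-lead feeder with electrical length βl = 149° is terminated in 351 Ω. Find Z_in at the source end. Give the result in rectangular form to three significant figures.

tan(βl) = tan(149°) = -0.601
Z_in = Z_0·(Z_L + jZ_0·tanβl)/(Z_0 + jZ_L·tanβl)
     = 300·(351 − j180)/(300 − j211)

Z_in ≈ 320 + j44.5 Ω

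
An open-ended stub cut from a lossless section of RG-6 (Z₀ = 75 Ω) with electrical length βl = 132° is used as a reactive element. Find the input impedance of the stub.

Z_in ≈ +j67.5 Ω

tan(βl) = -1.11
For an open-ended stub, Z_in = −jZ_0·cot(βl) = −jZ_0/tan(βl)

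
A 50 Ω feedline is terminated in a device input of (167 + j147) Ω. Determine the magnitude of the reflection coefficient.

Γ = (Z_L − Z_0)/(Z_L + Z_0) = (117 + j147)/(217 + j147)
|Γ| = 188/262

|Γ| ≈ 0.717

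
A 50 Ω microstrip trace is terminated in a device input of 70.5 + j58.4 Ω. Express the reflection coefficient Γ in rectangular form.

Γ ≈ 0.328 + j0.326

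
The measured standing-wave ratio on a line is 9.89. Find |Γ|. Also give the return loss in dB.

|Γ| ≈ 0.816; return loss ≈ 1.76 dB

|Γ| = (S − 1)/(S + 1) = (9.89 − 1)/(9.89 + 1) = 8.89/10.9
RL = −20·log₁₀|Γ| = −20·log₁₀(0.816)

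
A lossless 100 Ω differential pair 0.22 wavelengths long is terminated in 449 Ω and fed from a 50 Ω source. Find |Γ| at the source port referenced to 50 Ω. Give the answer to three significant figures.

|Γ| ≈ 0.432

βl = 2π × 0.22 = 79.2°
tan(βl) = 5.24
Z_in = Z_0·(Z_L + jZ_0·tanβl)/(Z_0 + jZ_L·tanβl) = 23 − j18.1 Ω
Γ_s = (Z_in − Z_s)/(Z_in + Z_s) = (-27 − j18.1)/(73 − j18.1), |Γ_s| = 0.432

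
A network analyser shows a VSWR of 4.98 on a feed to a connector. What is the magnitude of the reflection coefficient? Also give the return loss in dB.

|Γ| ≈ 0.666; return loss ≈ 3.54 dB

|Γ| = (S − 1)/(S + 1) = (4.98 − 1)/(4.98 + 1) = 3.98/5.98
RL = −20·log₁₀|Γ| = −20·log₁₀(0.666)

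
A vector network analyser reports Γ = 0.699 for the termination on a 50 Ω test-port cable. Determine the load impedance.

Z_L = Z_0·(1 + Γ)/(1 − Γ) = 50·(1.7)/(0.301)

Z_L ≈ 282 Ω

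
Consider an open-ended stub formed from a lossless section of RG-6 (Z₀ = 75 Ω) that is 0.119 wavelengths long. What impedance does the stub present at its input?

βl = 2π × 0.119 = 42.8°
tan(βl) = 0.927
For an open-ended stub, Z_in = −jZ_0·cot(βl) = −jZ_0/tan(βl)

Z_in ≈ −j80.9 Ω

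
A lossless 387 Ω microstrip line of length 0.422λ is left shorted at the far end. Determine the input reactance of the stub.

X_in ≈ -206 Ω (capacitive)

βl = 2π × 0.422 = 152°
tan(βl) = -0.534
For a shorted stub, Z_in = jZ_0·tan(βl)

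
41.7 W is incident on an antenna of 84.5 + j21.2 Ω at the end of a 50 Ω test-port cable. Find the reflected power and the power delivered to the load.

P_reflected ≈ 3.69 W; P_delivered ≈ 38 W

|Γ| = |(34.5 + j21.2)/(134.5 + j21.2)| = 0.297
|Γ|² = 0.0884
P_refl = |Γ|²·P_inc = 3.69 W, P_del = (1 − |Γ|²)·P_inc = 38 W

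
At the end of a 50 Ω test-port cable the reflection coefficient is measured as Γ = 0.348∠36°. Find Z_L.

Z_L ≈ 78.8 + j36.7 Ω

Z_L = Z_0·(1 + Γ)/(1 − Γ) = 50·(1.28 + j0.205)/(0.718 − j0.205)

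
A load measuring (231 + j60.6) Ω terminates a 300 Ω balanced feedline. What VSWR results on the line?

VSWR ≈ 1.41

Γ = (Z_L − Z_0)/(Z_L + Z_0) = (-69 + j60.6)/(531 + j60.6)
|Γ| = 91.8/534 = 0.172
VSWR = (1 + |Γ|)/(1 − |Γ|) = 1.17/0.828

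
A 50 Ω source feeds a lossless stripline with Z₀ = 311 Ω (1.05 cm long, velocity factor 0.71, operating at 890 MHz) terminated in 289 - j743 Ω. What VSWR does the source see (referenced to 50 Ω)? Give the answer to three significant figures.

λ = v/f = 0.71·c / 890 MHz = 0.239 m
βl = 2π·l/λ = 2π × 0.0439 = 15.8°
tan(βl) = 0.283
Z_in = Z_0·(Z_L + jZ_0·tanβl)/(Z_0 + jZ_L·tanβl) = 108 − j408 Ω
Γ_s = (Z_in − Z_s)/(Z_in + Z_s) = (58.5 − j408)/(158 − j408), |Γ_s| = 0.942
VSWR = (1 + |Γ_s|)/(1 − |Γ_s|)

VSWR ≈ 33.3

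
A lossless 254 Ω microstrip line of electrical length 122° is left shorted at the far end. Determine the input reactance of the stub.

tan(βl) = -1.6
For a shorted stub, Z_in = jZ_0·tan(βl)

X_in ≈ -406 Ω (capacitive)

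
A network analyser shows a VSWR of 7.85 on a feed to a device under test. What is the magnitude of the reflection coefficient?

|Γ| ≈ 0.774

|Γ| = (S − 1)/(S + 1) = (7.85 − 1)/(7.85 + 1) = 6.85/8.85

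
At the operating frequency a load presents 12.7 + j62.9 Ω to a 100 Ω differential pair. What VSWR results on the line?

Γ = (Z_L − Z_0)/(Z_L + Z_0) = (-87.3 + j62.9)/(112.7 + j62.9)
|Γ| = 108/129 = 0.834
VSWR = (1 + |Γ|)/(1 − |Γ|) = 1.83/0.166

VSWR ≈ 11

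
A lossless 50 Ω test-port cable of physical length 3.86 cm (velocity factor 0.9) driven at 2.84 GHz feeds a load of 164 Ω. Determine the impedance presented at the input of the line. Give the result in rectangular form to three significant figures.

λ = v/f = 0.9·c / 2.84 GHz = 0.0951 m
βl = 2π·l/λ = 2π × 0.406 = 146°
tan(βl) = tan(146°) = -0.67
Z_in = Z_0·(Z_L + jZ_0·tanβl)/(Z_0 + jZ_L·tanβl)
     = 50·(164 − j33.5)/(50 − j110)

Z_in ≈ 40.7 + j56.1 Ω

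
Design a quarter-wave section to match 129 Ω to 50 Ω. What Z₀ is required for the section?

Z_qwt ≈ 80.3 Ω

Z_qwt = √(Z_0·R_L) = √(50 × 129) = √6450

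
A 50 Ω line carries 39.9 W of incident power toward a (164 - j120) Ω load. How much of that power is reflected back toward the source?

|Γ| = |(114 − j120)/(214 − j120)| = 0.675
|Γ|² = 0.455
P_refl = |Γ|²·P_inc = 18.2 W, P_del = (1 − |Γ|²)·P_inc = 21.7 W

P_reflected ≈ 18.2 W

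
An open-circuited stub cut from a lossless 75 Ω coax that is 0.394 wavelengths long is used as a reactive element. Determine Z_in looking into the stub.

βl = 2π × 0.394 = 142°
tan(βl) = -0.786
For an open-circuited stub, Z_in = −jZ_0·cot(βl) = −jZ_0/tan(βl)

Z_in ≈ +j95.4 Ω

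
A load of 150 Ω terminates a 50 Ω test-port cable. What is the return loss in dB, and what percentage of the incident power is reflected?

RL ≈ 6.02 dB; 25% of incident power reflected

Γ = (150 − 50)/(150 + 50) = 0.5
RL = −20·log₁₀(0.5) = 6.02 dB
P_refl/P_inc = |Γ|² = 0.25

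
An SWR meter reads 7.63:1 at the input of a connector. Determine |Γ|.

|Γ| ≈ 0.768

|Γ| = (S − 1)/(S + 1) = (7.63 − 1)/(7.63 + 1) = 6.63/8.63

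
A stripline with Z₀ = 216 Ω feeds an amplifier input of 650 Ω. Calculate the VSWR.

VSWR ≈ 3.01

Γ = (650 − 216)/(650 + 216) = 0.501
VSWR = (1 + 0.501)/(1 − 0.501)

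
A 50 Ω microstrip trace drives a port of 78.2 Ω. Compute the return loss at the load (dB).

Γ = (78.2 − 50)/(78.2 + 50) = 0.22
RL = −20·log₁₀|Γ| = −20·log₁₀(0.22)

RL ≈ 13.2 dB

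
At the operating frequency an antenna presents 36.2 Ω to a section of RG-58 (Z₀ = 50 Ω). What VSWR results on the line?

Γ = (36.2 − 50)/(36.2 + 50) = -0.16
VSWR = (1 + 0.16)/(1 − 0.16)

VSWR ≈ 1.38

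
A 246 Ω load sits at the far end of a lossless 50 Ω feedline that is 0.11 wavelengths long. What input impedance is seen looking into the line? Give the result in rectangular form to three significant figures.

βl = 2π × 0.11 = 39.6°
tan(βl) = tan(39.6°) = 0.827
Z_in = Z_0·(Z_L + jZ_0·tanβl)/(Z_0 + jZ_L·tanβl)
     = 50·(246 + j41.4)/(50 + j204)

Z_in ≈ 23.6 − j54.6 Ω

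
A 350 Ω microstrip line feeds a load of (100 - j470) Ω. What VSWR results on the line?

Γ = (Z_L − Z_0)/(Z_L + Z_0) = (-250 − j470)/(450 − j470)
|Γ| = 532/651 = 0.818
VSWR = (1 + |Γ|)/(1 − |Γ|) = 1.82/0.182

VSWR ≈ 10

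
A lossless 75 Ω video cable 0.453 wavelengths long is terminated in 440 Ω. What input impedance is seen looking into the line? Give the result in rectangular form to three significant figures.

Z_in ≈ 115 + j182 Ω

βl = 2π × 0.453 = 163°
tan(βl) = tan(163°) = -0.304
Z_in = Z_0·(Z_L + jZ_0·tanβl)/(Z_0 + jZ_L·tanβl)
     = 75·(440 − j22.8)/(75 − j134)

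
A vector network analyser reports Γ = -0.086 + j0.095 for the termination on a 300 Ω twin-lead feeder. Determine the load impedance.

Z_L = Z_0·(1 + Γ)/(1 − Γ) = 300·(0.914 + j0.095)/(1.09 − j0.095)

Z_L ≈ 248 + j48 Ω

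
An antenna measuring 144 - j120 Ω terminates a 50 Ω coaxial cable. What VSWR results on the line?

VSWR ≈ 5.03

Γ = (Z_L − Z_0)/(Z_L + Z_0) = (94 − j120)/(194 − j120)
|Γ| = 152/228 = 0.668
VSWR = (1 + |Γ|)/(1 − |Γ|) = 1.67/0.332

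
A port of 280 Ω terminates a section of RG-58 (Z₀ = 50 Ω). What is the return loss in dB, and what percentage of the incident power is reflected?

Γ = (280 − 50)/(280 + 50) = 0.697
RL = −20·log₁₀(0.697) = 3.14 dB
P_refl/P_inc = |Γ|² = 0.486

RL ≈ 3.14 dB; 48.6% of incident power reflected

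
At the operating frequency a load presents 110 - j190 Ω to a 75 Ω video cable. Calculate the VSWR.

Γ = (Z_L − Z_0)/(Z_L + Z_0) = (35 − j190)/(185 − j190)
|Γ| = 193/265 = 0.729
VSWR = (1 + |Γ|)/(1 − |Γ|) = 1.73/0.271

VSWR ≈ 6.37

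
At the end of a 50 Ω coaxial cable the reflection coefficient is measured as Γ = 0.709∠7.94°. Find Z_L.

Z_L = Z_0·(1 + Γ)/(1 − Γ) = 50·(1.7 + j0.0979)/(0.298 − j0.0979)

Z_L ≈ 253 + j99.7 Ω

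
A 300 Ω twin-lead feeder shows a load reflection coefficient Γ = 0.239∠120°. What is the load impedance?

Z_L = Z_0·(1 + Γ)/(1 − Γ) = 300·(0.881 + j0.207)/(1.12 − j0.207)

Z_L ≈ 218 + j95.8 Ω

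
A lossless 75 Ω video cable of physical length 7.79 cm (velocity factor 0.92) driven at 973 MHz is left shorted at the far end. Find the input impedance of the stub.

Z_in ≈ −j481 Ω

λ = v/f = 0.92·c / 973 MHz = 0.284 m
βl = 2π·l/λ = 2π × 0.275 = 98.9°
tan(βl) = -6.41
For a shorted stub, Z_in = jZ_0·tan(βl)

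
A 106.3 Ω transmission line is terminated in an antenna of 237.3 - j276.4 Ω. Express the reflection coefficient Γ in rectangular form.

Γ = (Z_L − Z_0)/(Z_L + Z_0) = (131 − j276.4)/(343.6 − j276.4)

Γ ≈ 0.624 − j0.302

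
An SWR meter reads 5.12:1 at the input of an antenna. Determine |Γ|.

|Γ| ≈ 0.673

|Γ| = (S − 1)/(S + 1) = (5.12 − 1)/(5.12 + 1) = 4.12/6.12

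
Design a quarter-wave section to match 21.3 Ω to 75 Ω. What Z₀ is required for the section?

Z_qwt ≈ 40 Ω

Z_qwt = √(Z_0·R_L) = √(75 × 21.3) = √1598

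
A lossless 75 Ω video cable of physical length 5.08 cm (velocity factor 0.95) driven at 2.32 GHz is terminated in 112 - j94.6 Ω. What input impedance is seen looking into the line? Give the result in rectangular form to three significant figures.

Z_in ≈ 176 + j77.8 Ω

λ = v/f = 0.95·c / 2.32 GHz = 0.123 m
βl = 2π·l/λ = 2π × 0.414 = 149°
tan(βl) = tan(149°) = -0.604
Z_in = Z_0·(Z_L + jZ_0·tanβl)/(Z_0 + jZ_L·tanβl)
     = 75·(112 − j140)/(17.9 − j67.6)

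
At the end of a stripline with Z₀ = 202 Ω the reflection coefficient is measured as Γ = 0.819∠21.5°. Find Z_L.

Z_L = Z_0·(1 + Γ)/(1 − Γ) = 202·(1.76 + j0.3)/(0.238 − j0.3)

Z_L ≈ 453 + j826 Ω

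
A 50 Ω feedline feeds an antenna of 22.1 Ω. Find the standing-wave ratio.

VSWR ≈ 2.26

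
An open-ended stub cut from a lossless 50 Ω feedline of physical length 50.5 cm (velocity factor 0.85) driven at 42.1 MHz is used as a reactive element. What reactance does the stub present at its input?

λ = v/f = 0.85·c / 42.1 MHz = 6.06 m
βl = 2π·l/λ = 2π × 0.0834 = 30°
tan(βl) = 0.578
For an open-ended stub, Z_in = −jZ_0·cot(βl) = −jZ_0/tan(βl)

X_in ≈ -86.6 Ω (capacitive)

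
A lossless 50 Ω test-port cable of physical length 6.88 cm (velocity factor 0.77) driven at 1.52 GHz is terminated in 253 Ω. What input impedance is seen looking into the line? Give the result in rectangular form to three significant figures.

λ = v/f = 0.77·c / 1.52 GHz = 0.152 m
βl = 2π·l/λ = 2π × 0.453 = 163°
tan(βl) = tan(163°) = -0.306
Z_in = Z_0·(Z_L + jZ_0·tanβl)/(Z_0 + jZ_L·tanβl)
     = 50·(253 − j15.3)/(50 − j77.5)

Z_in ≈ 81.4 + j111 Ω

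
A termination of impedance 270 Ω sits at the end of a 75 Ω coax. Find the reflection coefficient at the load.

Γ = (Z_L − Z_0)/(Z_L + Z_0) = (270 − 75)/(270 + 75) = 195/345

Γ = 0.565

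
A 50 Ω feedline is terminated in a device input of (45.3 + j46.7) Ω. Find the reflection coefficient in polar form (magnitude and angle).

Γ ≈ 0.442 ∠ 69.6°

Γ = (Z_L − Z_0)/(Z_L + Z_0) = (-4.7 + j46.7)/(95.3 + j46.7)
|Γ| = 46.9/106 = 0.442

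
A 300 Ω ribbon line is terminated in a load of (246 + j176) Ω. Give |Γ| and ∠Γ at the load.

Γ = (Z_L − Z_0)/(Z_L + Z_0) = (-54 + j176)/(546 + j176)
|Γ| = 184/574 = 0.321

Γ ≈ 0.321 ∠ 89.2°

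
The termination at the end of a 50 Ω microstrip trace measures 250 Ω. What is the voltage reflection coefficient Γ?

Γ = 0.667

Γ = (Z_L − Z_0)/(Z_L + Z_0) = (250 − 50)/(250 + 50) = 200/300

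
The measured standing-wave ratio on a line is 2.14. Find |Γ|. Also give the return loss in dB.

|Γ| ≈ 0.363; return loss ≈ 8.8 dB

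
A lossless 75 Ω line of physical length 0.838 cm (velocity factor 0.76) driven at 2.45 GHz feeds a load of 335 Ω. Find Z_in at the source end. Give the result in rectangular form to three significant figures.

Z_in ≈ 52 − j99.8 Ω

λ = v/f = 0.76·c / 2.45 GHz = 0.0931 m
βl = 2π·l/λ = 2π × 0.09 = 32.4°
tan(βl) = tan(32.4°) = 0.635
Z_in = Z_0·(Z_L + jZ_0·tanβl)/(Z_0 + jZ_L·tanβl)
     = 75·(335 + j47.6)/(75 + j213)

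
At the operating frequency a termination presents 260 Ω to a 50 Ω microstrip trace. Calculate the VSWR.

For a purely resistive load, VSWR = R_L/Z_0 or Z_0/R_L (whichever > 1) = 260/50

VSWR ≈ 5.2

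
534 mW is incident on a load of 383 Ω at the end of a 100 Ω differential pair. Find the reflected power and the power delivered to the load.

P_reflected ≈ 183 mW; P_delivered ≈ 351 mW

Γ = (383 − 100)/(383 + 100) = 0.586
|Γ|² = 0.343
P_refl = |Γ|²·P_inc = 183 mW, P_del = (1 − |Γ|²)·P_inc = 351 mW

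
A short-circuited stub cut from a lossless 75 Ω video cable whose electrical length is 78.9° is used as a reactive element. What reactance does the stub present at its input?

X_in ≈ 382 Ω (inductive)

tan(βl) = 5.1
For a short-circuited stub, Z_in = jZ_0·tan(βl)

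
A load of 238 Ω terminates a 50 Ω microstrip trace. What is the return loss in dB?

Γ = (238 − 50)/(238 + 50) = 0.653
RL = −20·log₁₀|Γ| = −20·log₁₀(0.653)

RL ≈ 3.7 dB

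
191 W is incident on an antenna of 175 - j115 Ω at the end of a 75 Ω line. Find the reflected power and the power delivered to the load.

|Γ| = |(100 − j115)/(250 − j115)| = 0.554
|Γ|² = 0.307
P_refl = |Γ|²·P_inc = 58.6 W, P_del = (1 − |Γ|²)·P_inc = 132 W

P_reflected ≈ 58.6 W; P_delivered ≈ 132 W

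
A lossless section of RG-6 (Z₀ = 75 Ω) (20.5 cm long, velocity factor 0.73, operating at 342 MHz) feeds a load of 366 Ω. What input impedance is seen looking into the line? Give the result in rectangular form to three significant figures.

Z_in ≈ 18.6 + j33.6 Ω

λ = v/f = 0.73·c / 342 MHz = 0.64 m
βl = 2π·l/λ = 2π × 0.32 = 115°
tan(βl) = tan(115°) = -2.12
Z_in = Z_0·(Z_L + jZ_0·tanβl)/(Z_0 + jZ_L·tanβl)
     = 75·(366 − j159)/(75 − j776)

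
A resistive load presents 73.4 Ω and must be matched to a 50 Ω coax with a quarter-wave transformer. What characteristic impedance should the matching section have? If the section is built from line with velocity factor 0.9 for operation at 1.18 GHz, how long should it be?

Z_qwt ≈ 60.6 Ω; length ≈ 5.72 cm

Z_qwt = √(Z_0·R_L) = √(50 × 73.4) = √3670
λ = 0.9·c/f = 0.229 m, so l = λ/4 = 0.0572 m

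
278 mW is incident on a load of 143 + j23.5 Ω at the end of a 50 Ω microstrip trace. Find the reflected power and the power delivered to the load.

P_reflected ≈ 67.7 mW; P_delivered ≈ 210 mW

|Γ| = |(93 + j23.5)/(193 + j23.5)| = 0.493
|Γ|² = 0.243
P_refl = |Γ|²·P_inc = 67.7 mW, P_del = (1 − |Γ|²)·P_inc = 210 mW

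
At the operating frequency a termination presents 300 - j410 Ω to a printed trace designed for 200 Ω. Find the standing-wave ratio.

VSWR ≈ 4.76

Γ = (Z_L − Z_0)/(Z_L + Z_0) = (100 − j410)/(500 − j410)
|Γ| = 422/647 = 0.653
VSWR = (1 + |Γ|)/(1 − |Γ|) = 1.65/0.347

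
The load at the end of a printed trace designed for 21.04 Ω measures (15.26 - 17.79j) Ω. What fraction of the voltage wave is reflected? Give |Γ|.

|Γ| ≈ 0.463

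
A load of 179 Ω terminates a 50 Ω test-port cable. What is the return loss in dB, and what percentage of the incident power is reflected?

Γ = (179 − 50)/(179 + 50) = 0.563
RL = −20·log₁₀(0.563) = 4.98 dB
P_refl/P_inc = |Γ|² = 0.317

RL ≈ 4.98 dB; 31.7% of incident power reflected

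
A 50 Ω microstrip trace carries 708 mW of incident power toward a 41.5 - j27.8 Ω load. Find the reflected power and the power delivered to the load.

|Γ| = |(-8.5 − j27.8)/(91.5 − j27.8)| = 0.304
|Γ|² = 0.0924
P_refl = |Γ|²·P_inc = 65.4 mW, P_del = (1 − |Γ|²)·P_inc = 643 mW

P_reflected ≈ 65.4 mW; P_delivered ≈ 643 mW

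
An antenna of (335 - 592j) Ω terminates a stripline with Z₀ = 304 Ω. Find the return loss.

RL ≈ 3.34 dB

Γ = (31 − j592)/(639 − j592), |Γ| = 0.681
RL = −20·log₁₀|Γ| = −20·log₁₀(0.681)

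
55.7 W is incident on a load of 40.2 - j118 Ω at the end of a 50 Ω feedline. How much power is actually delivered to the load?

P_delivered ≈ 20.3 W

|Γ| = |(-9.8 − j118)/(90.2 − j118)| = 0.797
|Γ|² = 0.636
P_refl = |Γ|²·P_inc = 35.4 W, P_del = (1 − |Γ|²)·P_inc = 20.3 W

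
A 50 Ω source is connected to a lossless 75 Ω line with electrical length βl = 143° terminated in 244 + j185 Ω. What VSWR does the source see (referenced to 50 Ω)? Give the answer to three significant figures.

VSWR ≈ 5.65

tan(βl) = -0.754
Z_in = Z_0·(Z_L + jZ_0·tanβl)/(Z_0 + jZ_L·tanβl) = 27 + j68.1 Ω
Γ_s = (Z_in − Z_s)/(Z_in + Z_s) = (-23 + j68.1)/(77 + j68.1), |Γ_s| = 0.699
VSWR = (1 + |Γ_s|)/(1 − |Γ_s|)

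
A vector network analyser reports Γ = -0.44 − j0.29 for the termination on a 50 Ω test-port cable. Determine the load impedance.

Z_L ≈ 16.7 − j13.4 Ω

Z_L = Z_0·(1 + Γ)/(1 − Γ) = 50·(0.56 − j0.29)/(1.44 + j0.29)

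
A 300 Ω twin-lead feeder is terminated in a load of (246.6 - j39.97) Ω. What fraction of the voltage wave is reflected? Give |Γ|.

|Γ| ≈ 0.122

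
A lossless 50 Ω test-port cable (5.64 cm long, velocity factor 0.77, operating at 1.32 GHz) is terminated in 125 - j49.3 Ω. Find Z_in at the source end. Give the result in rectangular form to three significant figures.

Z_in ≈ 23.8 + j29.2 Ω

λ = v/f = 0.77·c / 1.32 GHz = 0.175 m
βl = 2π·l/λ = 2π × 0.322 = 116°
tan(βl) = tan(116°) = -2.05
Z_in = Z_0·(Z_L + jZ_0·tanβl)/(Z_0 + jZ_L·tanβl)
     = 50·(125 − j152)/(-51 − j256)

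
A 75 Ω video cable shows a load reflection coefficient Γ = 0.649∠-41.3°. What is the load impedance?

Z_L = Z_0·(1 + Γ)/(1 − Γ) = 75·(1.49 − j0.428)/(0.512 + j0.428)

Z_L ≈ 97.3 − j144 Ω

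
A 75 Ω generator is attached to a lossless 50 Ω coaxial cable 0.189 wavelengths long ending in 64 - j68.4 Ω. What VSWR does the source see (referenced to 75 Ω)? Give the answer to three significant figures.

βl = 2π × 0.189 = 68°
tan(βl) = 2.48
Z_in = Z_0·(Z_L + jZ_0·tanβl)/(Z_0 + jZ_L·tanβl) = 15.6 + j1.4 Ω
Γ_s = (Z_in − Z_s)/(Z_in + Z_s) = (-59.4 + j1.4)/(90.6 + j1.4), |Γ_s| = 0.656
VSWR = (1 + |Γ_s|)/(1 − |Γ_s|)

VSWR ≈ 4.82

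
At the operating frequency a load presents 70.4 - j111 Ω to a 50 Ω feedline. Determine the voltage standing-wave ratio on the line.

VSWR ≈ 5.43

Γ = (Z_L − Z_0)/(Z_L + Z_0) = (20.4 − j111)/(120.4 − j111)
|Γ| = 113/164 = 0.689
VSWR = (1 + |Γ|)/(1 − |Γ|) = 1.69/0.311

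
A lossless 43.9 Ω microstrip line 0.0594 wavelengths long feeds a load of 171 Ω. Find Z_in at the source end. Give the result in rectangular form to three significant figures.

βl = 2π × 0.0594 = 21.4°
tan(βl) = tan(21.4°) = 0.392
Z_in = Z_0·(Z_L + jZ_0·tanβl)/(Z_0 + jZ_L·tanβl)
     = 43.9·(171 + j17.2)/(43.9 + j67)

Z_in ≈ 59.3 − j73.2 Ω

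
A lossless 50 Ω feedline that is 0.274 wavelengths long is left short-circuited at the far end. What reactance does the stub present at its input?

X_in ≈ -329 Ω (capacitive)

βl = 2π × 0.274 = 98.6°
tan(βl) = -6.58
For a short-circuited stub, Z_in = jZ_0·tan(βl)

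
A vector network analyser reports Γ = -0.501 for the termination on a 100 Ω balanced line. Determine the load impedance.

Z_L = Z_0·(1 + Γ)/(1 − Γ) = 100·(0.499)/(1.5)

Z_L ≈ 33.2 Ω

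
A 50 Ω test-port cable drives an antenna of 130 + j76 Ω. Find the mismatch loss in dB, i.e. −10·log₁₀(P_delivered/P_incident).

mismatch loss ≈ 1.67 dB

Γ = (80 + j76)/(180 + j76), |Γ| = 0.565
|Γ|² = 0.319, so P_del/P_inc = 1 − |Γ|² = 0.681
ML = −10·log₁₀(1 − |Γ|²)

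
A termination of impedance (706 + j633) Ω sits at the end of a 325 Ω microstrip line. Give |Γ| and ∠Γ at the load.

Γ ≈ 0.611 ∠ 27.4°

Γ = (Z_L − Z_0)/(Z_L + Z_0) = (381 + j633)/(1031 + j633)
|Γ| = 739/1210 = 0.611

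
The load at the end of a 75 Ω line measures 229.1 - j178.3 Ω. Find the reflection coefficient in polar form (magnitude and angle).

Γ ≈ 0.669 ∠ -18.8°

Γ = (Z_L − Z_0)/(Z_L + Z_0) = (154.1 − j178.3)/(304.1 − j178.3)
|Γ| = 236/353 = 0.669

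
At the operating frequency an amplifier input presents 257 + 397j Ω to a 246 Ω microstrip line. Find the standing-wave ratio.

VSWR ≈ 4.26

Γ = (Z_L − Z_0)/(Z_L + Z_0) = (11 + j397)/(503 + j397)
|Γ| = 397/641 = 0.62
VSWR = (1 + |Γ|)/(1 − |Γ|) = 1.62/0.38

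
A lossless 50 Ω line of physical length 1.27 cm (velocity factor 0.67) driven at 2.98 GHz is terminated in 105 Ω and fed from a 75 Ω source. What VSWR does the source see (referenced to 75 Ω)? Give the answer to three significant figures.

VSWR ≈ 2.93

λ = v/f = 0.67·c / 2.98 GHz = 0.0674 m
βl = 2π·l/λ = 2π × 0.188 = 67.8°
tan(βl) = 2.45
Z_in = Z_0·(Z_L + jZ_0·tanβl)/(Z_0 + jZ_L·tanβl) = 26.8 − j15.2 Ω
Γ_s = (Z_in − Z_s)/(Z_in + Z_s) = (-48.2 − j15.2)/(102 − j15.2), |Γ_s| = 0.491
VSWR = (1 + |Γ_s|)/(1 − |Γ_s|)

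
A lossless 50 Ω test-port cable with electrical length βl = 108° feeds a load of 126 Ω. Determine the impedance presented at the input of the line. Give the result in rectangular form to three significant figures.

tan(βl) = tan(108°) = -3.08
Z_in = Z_0·(Z_L + jZ_0·tanβl)/(Z_0 + jZ_L·tanβl)
     = 50·(126 − j154)/(50 − j388)

Z_in ≈ 21.6 + j13.5 Ω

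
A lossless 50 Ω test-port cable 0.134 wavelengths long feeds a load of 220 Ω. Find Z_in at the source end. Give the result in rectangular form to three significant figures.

Z_in ≈ 19.6 − j40.7 Ω

βl = 2π × 0.134 = 48.2°
tan(βl) = tan(48.2°) = 1.12
Z_in = Z_0·(Z_L + jZ_0·tanβl)/(Z_0 + jZ_L·tanβl)
     = 50·(220 + j56)/(50 + j246)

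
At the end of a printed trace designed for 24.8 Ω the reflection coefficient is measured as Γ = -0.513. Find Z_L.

Z_L ≈ 7.98 Ω

Z_L = Z_0·(1 + Γ)/(1 − Γ) = 24.8·(0.487)/(1.51)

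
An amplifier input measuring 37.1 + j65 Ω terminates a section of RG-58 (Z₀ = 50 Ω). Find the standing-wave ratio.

Γ = (Z_L − Z_0)/(Z_L + Z_0) = (-12.9 + j65)/(87.1 + j65)
|Γ| = 66.3/109 = 0.61
VSWR = (1 + |Γ|)/(1 − |Γ|) = 1.61/0.39

VSWR ≈ 4.12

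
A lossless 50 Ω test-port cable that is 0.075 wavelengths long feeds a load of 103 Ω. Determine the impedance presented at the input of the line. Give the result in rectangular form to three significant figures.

βl = 2π × 0.075 = 27°
tan(βl) = tan(27°) = 0.51
Z_in = Z_0·(Z_L + jZ_0·tanβl)/(Z_0 + jZ_L·tanβl)
     = 50·(103 + j25.5)/(50 + j52.5)

Z_in ≈ 61.7 − j39.3 Ω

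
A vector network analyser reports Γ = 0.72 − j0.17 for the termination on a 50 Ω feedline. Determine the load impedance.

Z_L = Z_0·(1 + Γ)/(1 − Γ) = 50·(1.72 − j0.17)/(0.28 + j0.17)

Z_L ≈ 211 − j158 Ω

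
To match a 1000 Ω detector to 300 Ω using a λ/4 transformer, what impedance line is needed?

Z_qwt ≈ 548 Ω

Z_qwt = √(Z_0·R_L) = √(300 × 1000) = √300000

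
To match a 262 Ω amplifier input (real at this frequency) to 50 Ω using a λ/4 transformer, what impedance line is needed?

Z_qwt = √(Z_0·R_L) = √(50 × 262) = √13100

Z_qwt ≈ 114 Ω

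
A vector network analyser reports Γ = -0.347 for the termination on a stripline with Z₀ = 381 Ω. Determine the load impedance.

Z_L = Z_0·(1 + Γ)/(1 − Γ) = 381·(0.653)/(1.35)

Z_L ≈ 185 Ω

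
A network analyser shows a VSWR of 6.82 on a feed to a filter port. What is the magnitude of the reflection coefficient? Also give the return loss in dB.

|Γ| ≈ 0.744; return loss ≈ 2.57 dB

|Γ| = (S − 1)/(S + 1) = (6.82 − 1)/(6.82 + 1) = 5.82/7.82
RL = −20·log₁₀|Γ| = −20·log₁₀(0.744)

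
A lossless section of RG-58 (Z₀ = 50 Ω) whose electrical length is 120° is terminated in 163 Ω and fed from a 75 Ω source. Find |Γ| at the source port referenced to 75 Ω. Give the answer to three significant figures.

|Γ| ≈ 0.619

tan(βl) = -1.73
Z_in = Z_0·(Z_L + jZ_0·tanβl)/(Z_0 + jZ_L·tanβl) = 19.8 + j25.4 Ω
Γ_s = (Z_in − Z_s)/(Z_in + Z_s) = (-55.2 + j25.4)/(94.8 + j25.4), |Γ_s| = 0.619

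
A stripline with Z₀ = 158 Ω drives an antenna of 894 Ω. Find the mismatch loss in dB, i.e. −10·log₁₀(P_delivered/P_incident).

Γ = (894 − 158)/(894 + 158) = 0.7
|Γ|² = 0.489, so P_del/P_inc = 1 − |Γ|² = 0.511
ML = −10·log₁₀(1 − |Γ|²)

mismatch loss ≈ 2.92 dB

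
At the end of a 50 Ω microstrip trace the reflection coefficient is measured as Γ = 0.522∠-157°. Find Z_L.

Z_L = Z_0·(1 + Γ)/(1 − Γ) = 50·(0.519 − j0.204)/(1.48 + j0.204)

Z_L ≈ 16.3 − j9.13 Ω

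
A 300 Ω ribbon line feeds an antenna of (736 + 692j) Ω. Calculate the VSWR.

Γ = (Z_L − Z_0)/(Z_L + Z_0) = (436 + j692)/(1036 + j692)
|Γ| = 818/1250 = 0.656
VSWR = (1 + |Γ|)/(1 − |Γ|) = 1.66/0.344

VSWR ≈ 4.82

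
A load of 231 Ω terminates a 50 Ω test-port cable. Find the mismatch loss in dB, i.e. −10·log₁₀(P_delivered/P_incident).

Γ = (231 − 50)/(231 + 50) = 0.644
|Γ|² = 0.415, so P_del/P_inc = 1 − |Γ|² = 0.585
ML = −10·log₁₀(1 − |Γ|²)

mismatch loss ≈ 2.33 dB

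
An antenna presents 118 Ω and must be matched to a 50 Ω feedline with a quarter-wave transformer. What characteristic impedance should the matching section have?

Z_qwt ≈ 76.8 Ω

Z_qwt = √(Z_0·R_L) = √(50 × 118) = √5900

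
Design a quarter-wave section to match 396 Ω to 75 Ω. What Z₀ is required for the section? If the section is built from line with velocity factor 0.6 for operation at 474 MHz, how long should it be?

Z_qwt = √(Z_0·R_L) = √(75 × 396) = √29700
λ = 0.6·c/f = 0.38 m, so l = λ/4 = 0.0949 m

Z_qwt ≈ 172 Ω; length ≈ 9.49 cm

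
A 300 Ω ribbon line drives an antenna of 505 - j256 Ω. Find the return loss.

Γ = (205 − j256)/(805 − j256), |Γ| = 0.388
RL = −20·log₁₀|Γ| = −20·log₁₀(0.388)

RL ≈ 8.22 dB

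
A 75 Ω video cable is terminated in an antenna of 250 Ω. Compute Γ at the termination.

Γ = 0.538

Γ = (Z_L − Z_0)/(Z_L + Z_0) = (250 − 75)/(250 + 75) = 175/325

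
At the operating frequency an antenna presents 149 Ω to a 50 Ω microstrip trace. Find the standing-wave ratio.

For a purely resistive load, VSWR = R_L/Z_0 or Z_0/R_L (whichever > 1) = 149/50

VSWR ≈ 2.98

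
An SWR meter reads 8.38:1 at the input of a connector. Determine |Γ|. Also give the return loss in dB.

|Γ| = (S − 1)/(S + 1) = (8.38 − 1)/(8.38 + 1) = 7.38/9.38
RL = −20·log₁₀|Γ| = −20·log₁₀(0.787)

|Γ| ≈ 0.787; return loss ≈ 2.08 dB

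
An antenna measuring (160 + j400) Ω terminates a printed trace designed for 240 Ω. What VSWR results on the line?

VSWR ≈ 6.17

Γ = (Z_L − Z_0)/(Z_L + Z_0) = (-80 + j400)/(400 + j400)
|Γ| = 408/566 = 0.721
VSWR = (1 + |Γ|)/(1 − |Γ|) = 1.72/0.279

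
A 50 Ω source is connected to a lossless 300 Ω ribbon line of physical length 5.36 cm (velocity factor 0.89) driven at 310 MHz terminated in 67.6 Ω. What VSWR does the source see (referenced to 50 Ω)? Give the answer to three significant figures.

VSWR ≈ 5.48

λ = v/f = 0.89·c / 310 MHz = 0.861 m
βl = 2π·l/λ = 2π × 0.0622 = 22.4°
tan(βl) = 0.412
Z_in = Z_0·(Z_L + jZ_0·tanβl)/(Z_0 + jZ_L·tanβl) = 78.4 + j116 Ω
Γ_s = (Z_in − Z_s)/(Z_in + Z_s) = (28.4 + j116)/(128 + j116), |Γ_s| = 0.691
VSWR = (1 + |Γ_s|)/(1 − |Γ_s|)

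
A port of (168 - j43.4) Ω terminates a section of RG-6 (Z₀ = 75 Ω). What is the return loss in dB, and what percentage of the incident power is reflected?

RL ≈ 7.62 dB; 17.3% of incident power reflected

Γ = (93 − j43.4)/(243 − j43.4), |Γ| = 0.416
RL = −20·log₁₀(0.416) = 7.62 dB
P_refl/P_inc = |Γ|² = 0.173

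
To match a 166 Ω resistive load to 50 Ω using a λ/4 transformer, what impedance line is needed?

Z_qwt ≈ 91.1 Ω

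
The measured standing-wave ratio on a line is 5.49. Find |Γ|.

|Γ| = (S − 1)/(S + 1) = (5.49 − 1)/(5.49 + 1) = 4.49/6.49

|Γ| ≈ 0.692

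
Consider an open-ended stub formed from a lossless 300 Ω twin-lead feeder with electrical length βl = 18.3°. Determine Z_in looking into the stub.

tan(βl) = 0.331
For an open-ended stub, Z_in = −jZ_0·cot(βl) = −jZ_0/tan(βl)

Z_in ≈ −j907 Ω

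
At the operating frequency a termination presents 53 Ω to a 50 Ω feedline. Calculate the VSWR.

VSWR ≈ 1.06

Γ = (53 − 50)/(53 + 50) = 0.0291
VSWR = (1 + 0.0291)/(1 − 0.0291)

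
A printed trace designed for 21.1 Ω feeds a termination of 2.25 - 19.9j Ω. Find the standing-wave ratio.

Γ = (Z_L − Z_0)/(Z_L + Z_0) = (-18.85 − j19.9)/(23.35 − j19.9)
|Γ| = 27.4/30.7 = 0.893
VSWR = (1 + |Γ|)/(1 − |Γ|) = 1.89/0.107

VSWR ≈ 17.8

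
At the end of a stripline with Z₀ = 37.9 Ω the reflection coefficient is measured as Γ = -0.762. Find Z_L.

Z_L = Z_0·(1 + Γ)/(1 − Γ) = 37.9·(0.238)/(1.76)

Z_L ≈ 5.12 Ω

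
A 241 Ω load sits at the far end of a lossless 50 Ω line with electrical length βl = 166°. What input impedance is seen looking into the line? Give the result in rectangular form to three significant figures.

Z_in ≈ 105 + j113 Ω

tan(βl) = tan(166°) = -0.249
Z_in = Z_0·(Z_L + jZ_0·tanβl)/(Z_0 + jZ_L·tanβl)
     = 50·(241 − j12.5)/(50 − j60.1)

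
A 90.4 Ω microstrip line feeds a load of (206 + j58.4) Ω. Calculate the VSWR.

VSWR ≈ 2.5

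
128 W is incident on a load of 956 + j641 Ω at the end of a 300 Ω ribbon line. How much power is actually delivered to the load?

|Γ| = |(656 + j641)/(1256 + j641)| = 0.65
|Γ|² = 0.423
P_refl = |Γ|²·P_inc = 54.2 W, P_del = (1 − |Γ|²)·P_inc = 73.8 W

P_delivered ≈ 73.8 W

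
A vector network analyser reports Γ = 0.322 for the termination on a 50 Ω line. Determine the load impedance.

Z_L ≈ 97.5 Ω

Z_L = Z_0·(1 + Γ)/(1 − Γ) = 50·(1.32)/(0.678)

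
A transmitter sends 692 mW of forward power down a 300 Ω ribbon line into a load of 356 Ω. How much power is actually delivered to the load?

P_delivered ≈ 687 mW

Γ = (356 − 300)/(356 + 300) = 0.0854
|Γ|² = 0.00729
P_refl = |Γ|²·P_inc = 5.04 mW, P_del = (1 − |Γ|²)·P_inc = 687 mW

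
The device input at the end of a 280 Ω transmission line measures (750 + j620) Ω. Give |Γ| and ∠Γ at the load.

Γ ≈ 0.647 ∠ 21.8°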